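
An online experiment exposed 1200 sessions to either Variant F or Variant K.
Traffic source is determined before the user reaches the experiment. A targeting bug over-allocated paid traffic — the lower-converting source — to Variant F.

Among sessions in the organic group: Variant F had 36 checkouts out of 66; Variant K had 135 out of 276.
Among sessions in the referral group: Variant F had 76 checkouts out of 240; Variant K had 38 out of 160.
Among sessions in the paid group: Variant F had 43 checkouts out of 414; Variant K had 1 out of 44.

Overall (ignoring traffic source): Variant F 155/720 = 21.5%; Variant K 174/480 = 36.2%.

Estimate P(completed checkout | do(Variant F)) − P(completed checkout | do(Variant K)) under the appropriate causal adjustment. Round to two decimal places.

Traffic source differs across variants for reasons unrelated to any effect of the variant itself, and it separately predicts the outcome — a classic confounder. We must compare within traffic source levels.
Adjusting over the population distribution of traffic source: 0.285·(0.545−0.489) + 0.333·(0.317−0.237) + 0.382·(0.104−0.023) = +0.073.

+0.07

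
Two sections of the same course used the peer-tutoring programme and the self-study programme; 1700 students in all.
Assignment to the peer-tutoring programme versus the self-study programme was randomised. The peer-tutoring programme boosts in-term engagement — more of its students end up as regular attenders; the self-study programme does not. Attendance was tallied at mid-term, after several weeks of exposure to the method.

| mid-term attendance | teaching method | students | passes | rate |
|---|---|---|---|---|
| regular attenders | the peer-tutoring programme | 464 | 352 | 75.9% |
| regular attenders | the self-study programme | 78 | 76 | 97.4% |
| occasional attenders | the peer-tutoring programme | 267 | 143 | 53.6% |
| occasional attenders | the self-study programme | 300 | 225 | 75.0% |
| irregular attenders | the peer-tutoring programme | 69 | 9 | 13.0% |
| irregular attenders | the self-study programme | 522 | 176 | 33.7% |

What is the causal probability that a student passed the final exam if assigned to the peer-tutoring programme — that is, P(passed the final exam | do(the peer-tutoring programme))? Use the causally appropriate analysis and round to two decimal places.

Because the teaching method influences mid-term attendance, mid-term attendance is a post-treatment mediator, not a confounder. Stratifying on it would bias the estimate; the causal effect is the crude pooled difference.
So P(outcome | do(the peer-tutoring programme)) is just the pooled rate for the peer-tutoring programme: 504/800 = 0.630.

0.63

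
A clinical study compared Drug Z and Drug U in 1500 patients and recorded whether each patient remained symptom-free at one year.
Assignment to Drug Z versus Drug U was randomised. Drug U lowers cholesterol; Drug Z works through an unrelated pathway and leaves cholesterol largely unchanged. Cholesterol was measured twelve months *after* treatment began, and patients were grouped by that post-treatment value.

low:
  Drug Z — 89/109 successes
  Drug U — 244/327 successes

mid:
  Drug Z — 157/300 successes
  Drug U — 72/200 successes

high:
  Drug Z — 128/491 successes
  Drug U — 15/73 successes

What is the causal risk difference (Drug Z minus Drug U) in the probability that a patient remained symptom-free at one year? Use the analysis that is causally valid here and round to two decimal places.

Cholesterol is recorded after the drug and is itself shifted by it — it sits on the causal path from drug to outcome. Conditioning on a mediator would strip out part of the effect we want; the pooled comparison gives the total causal effect.
The causal difference is the pooled difference: 0.416 − 0.552 = -0.136.

-0.14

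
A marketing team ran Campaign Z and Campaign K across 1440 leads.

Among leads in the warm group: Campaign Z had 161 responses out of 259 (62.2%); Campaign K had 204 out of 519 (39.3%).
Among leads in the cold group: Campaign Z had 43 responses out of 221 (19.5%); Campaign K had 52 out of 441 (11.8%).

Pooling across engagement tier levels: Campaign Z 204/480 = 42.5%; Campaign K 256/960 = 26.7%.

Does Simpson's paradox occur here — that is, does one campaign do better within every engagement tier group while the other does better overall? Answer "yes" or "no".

no

Within each engagement tier level (warm 62.2% vs 39.3%; cold 19.5% vs 11.8%), Campaign Z has the higher rate every time. Pooled: 42.5% vs 26.7% — Campaign Z has the higher rate overall. They agree.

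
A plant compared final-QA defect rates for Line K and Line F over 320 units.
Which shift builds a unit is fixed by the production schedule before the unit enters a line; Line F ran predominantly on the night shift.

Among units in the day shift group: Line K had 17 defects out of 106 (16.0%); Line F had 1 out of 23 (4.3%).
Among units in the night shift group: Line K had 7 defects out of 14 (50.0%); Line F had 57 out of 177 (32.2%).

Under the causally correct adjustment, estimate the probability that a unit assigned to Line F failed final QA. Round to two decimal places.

Within every shift level Line F has the lower rate, yet pooled Line K does — Simpson's reversal.
Here shift is a common cause — it drives both which line a case falls under and the outcome. The crude comparison mixes populations; the stratum-specific rates are the causally relevant ones.
Standardising Line F to the population shift mix: 0.403·1/23 + 0.597·57/177 = 0.210.

0.21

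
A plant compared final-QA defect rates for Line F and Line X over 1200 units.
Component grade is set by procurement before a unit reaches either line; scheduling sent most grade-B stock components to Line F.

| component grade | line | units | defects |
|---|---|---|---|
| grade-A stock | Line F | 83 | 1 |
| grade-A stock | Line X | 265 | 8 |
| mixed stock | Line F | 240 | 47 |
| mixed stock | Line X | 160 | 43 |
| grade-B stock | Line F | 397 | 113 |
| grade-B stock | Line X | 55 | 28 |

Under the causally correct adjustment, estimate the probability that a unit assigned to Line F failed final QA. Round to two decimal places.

0.18

Component grade satisfies the back-door criterion: it is not a descendant of the line, and it blocks the spurious path from line to outcome. Adjusting for it (i.e., using the within-component grade rates) gives the causal effect.
Standardising Line F to the population component grade mix: 0.290·1/83 + 0.333·47/240 + 0.377·113/397 = 0.176.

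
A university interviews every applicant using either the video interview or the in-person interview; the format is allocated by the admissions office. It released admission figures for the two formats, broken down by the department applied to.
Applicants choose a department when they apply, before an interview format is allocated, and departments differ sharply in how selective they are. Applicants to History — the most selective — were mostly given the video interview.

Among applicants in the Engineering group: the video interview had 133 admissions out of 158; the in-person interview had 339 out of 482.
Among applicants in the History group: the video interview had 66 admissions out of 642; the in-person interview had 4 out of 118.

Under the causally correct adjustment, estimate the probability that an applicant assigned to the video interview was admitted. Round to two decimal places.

0.44

the video interview is higher inside every department stratum but the in-person interview is higher in aggregate. Whether to stratify depends on how department relates to the interview format.
The imbalance in department arose from how applicants were allocated, not from anything the interview format did; and department independently affects the outcome. The pooled gap is confounded — condition on department.
Standardising the video interview to the population department mix: 0.457·133/158 + 0.543·66/642 = 0.441.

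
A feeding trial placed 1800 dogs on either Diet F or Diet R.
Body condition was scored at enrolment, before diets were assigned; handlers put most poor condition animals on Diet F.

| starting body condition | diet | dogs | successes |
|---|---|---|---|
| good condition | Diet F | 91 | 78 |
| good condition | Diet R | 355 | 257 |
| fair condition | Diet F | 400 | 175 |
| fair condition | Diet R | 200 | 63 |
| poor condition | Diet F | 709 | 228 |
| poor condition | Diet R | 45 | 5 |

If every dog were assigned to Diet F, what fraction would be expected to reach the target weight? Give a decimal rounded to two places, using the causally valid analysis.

0.49

The starting body condition-specific comparison favours Diet F throughout, but the pooled figures favour Diet R. The question is whether to condition on starting body condition.
Here starting body condition is a common cause — it drives both which diet a case falls under and the outcome. The crude comparison mixes populations; the stratum-specific rates are the causally relevant ones.
Standardising Diet F to the population starting body condition mix: 0.248·78/91 + 0.333·175/400 + 0.419·228/709 = 0.493.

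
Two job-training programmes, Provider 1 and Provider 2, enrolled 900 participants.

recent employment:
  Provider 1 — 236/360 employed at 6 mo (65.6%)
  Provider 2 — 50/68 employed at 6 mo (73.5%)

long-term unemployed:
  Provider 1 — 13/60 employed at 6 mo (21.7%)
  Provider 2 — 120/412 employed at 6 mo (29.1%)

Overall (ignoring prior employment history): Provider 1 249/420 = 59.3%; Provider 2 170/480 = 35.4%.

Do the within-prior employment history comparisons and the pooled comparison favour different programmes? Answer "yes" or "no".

yes

Within each prior employment history level (recent employment 65.6% vs 73.5%; long-term unemployed 21.7% vs 29.1%), Provider 2 has the higher rate every time. Pooled: 59.3% vs 35.4% — Provider 1 has the higher rate overall. The two comparisons disagree.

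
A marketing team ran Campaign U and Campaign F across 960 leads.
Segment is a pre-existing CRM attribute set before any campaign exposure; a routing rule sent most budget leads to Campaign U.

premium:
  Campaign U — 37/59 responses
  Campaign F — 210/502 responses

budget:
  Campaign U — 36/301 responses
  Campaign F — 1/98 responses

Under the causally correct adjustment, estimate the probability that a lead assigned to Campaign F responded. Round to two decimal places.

0.25

Customer segment satisfies the back-door criterion: it is not a descendant of the campaign, and it blocks the spurious path from campaign to outcome. Adjusting for it (i.e., using the within-customer segment rates) gives the causal effect.
Standardising Campaign F to the population customer segment mix: 0.584·210/502 + 0.416·1/98 = 0.249.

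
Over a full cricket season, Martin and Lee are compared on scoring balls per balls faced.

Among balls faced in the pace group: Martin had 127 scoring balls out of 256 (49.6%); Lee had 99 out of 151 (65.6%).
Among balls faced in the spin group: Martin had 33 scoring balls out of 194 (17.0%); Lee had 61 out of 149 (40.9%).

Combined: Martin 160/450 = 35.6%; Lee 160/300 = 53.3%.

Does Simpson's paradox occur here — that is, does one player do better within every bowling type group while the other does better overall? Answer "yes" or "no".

Within each bowling type level (pace 49.6% vs 65.6%; spin 17.0% vs 40.9%), Lee has the higher rate every time. Pooled: 35.6% vs 53.3% — Lee has the higher rate overall. They agree.

no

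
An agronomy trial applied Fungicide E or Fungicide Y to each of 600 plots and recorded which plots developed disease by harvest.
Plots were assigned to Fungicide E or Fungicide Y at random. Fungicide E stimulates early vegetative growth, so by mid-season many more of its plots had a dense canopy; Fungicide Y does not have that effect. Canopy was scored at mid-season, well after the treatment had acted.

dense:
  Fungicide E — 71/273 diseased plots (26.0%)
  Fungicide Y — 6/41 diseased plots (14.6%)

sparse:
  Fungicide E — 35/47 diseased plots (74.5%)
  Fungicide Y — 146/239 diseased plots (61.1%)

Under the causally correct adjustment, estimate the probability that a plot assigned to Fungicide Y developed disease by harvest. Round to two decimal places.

Stratifying would compare fungicides among plots the fungicides themselves sorted into mid-season canopy groups — a form of selection on an intermediate. The unconditioned pooled rates give the total causal effect.
So P(outcome | do(Fungicide Y)) is just the pooled rate for Fungicide Y: 152/280 = 0.543.

0.54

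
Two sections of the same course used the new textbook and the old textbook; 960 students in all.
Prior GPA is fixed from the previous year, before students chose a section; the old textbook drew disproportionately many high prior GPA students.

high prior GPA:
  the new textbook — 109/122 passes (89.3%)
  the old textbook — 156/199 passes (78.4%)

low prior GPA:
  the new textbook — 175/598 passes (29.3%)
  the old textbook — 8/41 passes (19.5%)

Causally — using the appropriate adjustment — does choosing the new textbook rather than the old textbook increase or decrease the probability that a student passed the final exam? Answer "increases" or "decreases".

increases

Prior GPA band differs across teaching methods for reasons unrelated to any effect of the teaching method itself, and it separately predicts the outcome — a classic confounder. We must compare within prior GPA band levels.
Within each level — high prior GPA: 89.3% vs 78.4%; low prior GPA: 29.3% vs 19.5% — the new textbook is higher every time.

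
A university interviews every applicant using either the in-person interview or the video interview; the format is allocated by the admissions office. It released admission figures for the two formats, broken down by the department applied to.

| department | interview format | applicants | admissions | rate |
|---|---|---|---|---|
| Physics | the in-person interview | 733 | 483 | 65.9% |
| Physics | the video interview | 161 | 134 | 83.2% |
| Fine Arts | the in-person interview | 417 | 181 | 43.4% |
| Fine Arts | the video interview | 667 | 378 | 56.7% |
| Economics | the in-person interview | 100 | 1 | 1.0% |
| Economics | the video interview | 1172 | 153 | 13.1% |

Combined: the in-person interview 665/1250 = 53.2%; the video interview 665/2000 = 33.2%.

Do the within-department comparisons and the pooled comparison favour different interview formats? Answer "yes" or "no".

yes

Within each department level (Physics 65.9% vs 83.2%; Fine Arts 43.4% vs 56.7%; Economics 1.0% vs 13.1%), the video interview has the higher rate every time. Pooled: 53.2% vs 33.2% — the in-person interview has the higher rate overall. The two comparisons disagree.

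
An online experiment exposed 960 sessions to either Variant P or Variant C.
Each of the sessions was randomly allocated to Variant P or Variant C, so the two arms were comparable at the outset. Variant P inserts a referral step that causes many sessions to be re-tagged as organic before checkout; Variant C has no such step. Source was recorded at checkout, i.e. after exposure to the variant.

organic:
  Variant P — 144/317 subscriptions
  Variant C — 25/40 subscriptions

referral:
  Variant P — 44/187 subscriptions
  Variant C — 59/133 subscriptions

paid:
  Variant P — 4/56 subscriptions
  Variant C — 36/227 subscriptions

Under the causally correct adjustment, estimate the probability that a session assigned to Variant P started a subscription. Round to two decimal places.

The traffic source-specific comparison favours Variant C throughout, but the pooled figures favour Variant P. The question is whether to condition on traffic source.
Traffic source is downstream of the variant. One should not condition on a consequence of treatment, so the overall rates are the right comparison.
So P(outcome | do(Variant P)) is just the pooled rate for Variant P: 192/560 = 0.343.

0.34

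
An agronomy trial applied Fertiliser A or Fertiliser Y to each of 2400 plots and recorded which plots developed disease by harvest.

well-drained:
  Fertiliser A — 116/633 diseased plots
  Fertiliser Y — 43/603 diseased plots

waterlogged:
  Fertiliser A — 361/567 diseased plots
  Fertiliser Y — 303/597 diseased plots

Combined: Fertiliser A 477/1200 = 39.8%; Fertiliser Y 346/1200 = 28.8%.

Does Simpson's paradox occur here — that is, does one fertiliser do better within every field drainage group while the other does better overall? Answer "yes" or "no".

no

Within each field drainage level (well-drained 18.3% vs 7.1%; waterlogged 63.7% vs 50.8%), Fertiliser Y has the lower rate every time. Pooled: 39.8% vs 28.8% — Fertiliser Y has the lower rate overall. They agree.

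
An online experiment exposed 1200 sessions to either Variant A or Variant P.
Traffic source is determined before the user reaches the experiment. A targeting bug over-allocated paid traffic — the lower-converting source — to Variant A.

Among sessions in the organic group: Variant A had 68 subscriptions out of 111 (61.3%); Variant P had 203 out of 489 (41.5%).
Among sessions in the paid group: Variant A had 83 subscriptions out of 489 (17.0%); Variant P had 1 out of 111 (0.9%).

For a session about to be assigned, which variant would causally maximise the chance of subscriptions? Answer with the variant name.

Variant A

The traffic source-specific comparison favours Variant A throughout, but the pooled figures favour Variant P. The question is whether to condition on traffic source.
Since traffic source is a pre-existing factor (not a product of the variant) and it affects the outcome on its own, it is a confounder. The stratified rates, not the pooled rate, identify the causal effect.
Within each level — organic: 61.3% vs 41.5%; paid: 17.0% vs 0.9% — Variant A is higher every time.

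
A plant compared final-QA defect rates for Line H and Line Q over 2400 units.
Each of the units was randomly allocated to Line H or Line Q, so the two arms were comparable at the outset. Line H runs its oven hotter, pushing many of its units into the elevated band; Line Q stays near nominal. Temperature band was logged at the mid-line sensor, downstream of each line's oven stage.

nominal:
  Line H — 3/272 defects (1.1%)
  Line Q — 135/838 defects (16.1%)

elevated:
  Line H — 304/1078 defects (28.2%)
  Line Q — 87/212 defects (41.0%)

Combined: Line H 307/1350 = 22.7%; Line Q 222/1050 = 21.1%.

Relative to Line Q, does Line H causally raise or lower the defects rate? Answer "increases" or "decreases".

increases

Stratifying would compare lines among units the lines themselves sorted into in-process temperature band groups — a form of selection on an intermediate. The unconditioned pooled rates give the total causal effect.
Pooled: Line H 22.7% vs Line Q 21.1%; Line Q is lower overall.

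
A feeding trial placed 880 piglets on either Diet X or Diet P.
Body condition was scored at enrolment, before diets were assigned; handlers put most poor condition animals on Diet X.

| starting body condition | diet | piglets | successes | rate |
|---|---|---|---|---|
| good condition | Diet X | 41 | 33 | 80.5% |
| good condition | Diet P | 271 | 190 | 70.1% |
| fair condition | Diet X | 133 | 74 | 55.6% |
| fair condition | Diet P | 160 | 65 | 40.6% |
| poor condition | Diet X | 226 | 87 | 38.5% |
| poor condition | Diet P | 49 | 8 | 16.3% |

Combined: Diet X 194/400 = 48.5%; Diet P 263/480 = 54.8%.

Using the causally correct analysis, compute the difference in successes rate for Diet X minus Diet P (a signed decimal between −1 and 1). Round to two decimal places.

The starting body condition-specific comparison favours Diet X throughout, but the pooled figures favour Diet P. The question is whether to condition on starting body condition.
Starting body condition is set before the diet has any effect — it is not caused by the diet — and it independently drives the outcome. That makes it a confounder, so the causal comparison is within starting body condition levels.
Adjusting over the population distribution of starting body condition: 0.355·(0.805−0.701) + 0.333·(0.556−0.406) + 0.312·(0.385−0.163) = +0.156.

+0.16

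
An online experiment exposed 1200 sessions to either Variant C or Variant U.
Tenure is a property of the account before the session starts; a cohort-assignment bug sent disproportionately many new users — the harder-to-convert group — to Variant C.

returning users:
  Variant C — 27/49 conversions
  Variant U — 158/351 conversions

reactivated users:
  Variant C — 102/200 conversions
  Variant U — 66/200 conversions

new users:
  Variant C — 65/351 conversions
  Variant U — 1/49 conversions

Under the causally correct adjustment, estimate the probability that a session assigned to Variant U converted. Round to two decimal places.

The imbalance in user tenure arose from how sessions were allocated, not from anything the variant did; and user tenure independently affects the outcome. The pooled gap is confounded — condition on user tenure.
Standardising Variant U to the population user tenure mix: 0.333·158/351 + 0.333·66/200 + 0.333·1/49 = 0.267.

0.27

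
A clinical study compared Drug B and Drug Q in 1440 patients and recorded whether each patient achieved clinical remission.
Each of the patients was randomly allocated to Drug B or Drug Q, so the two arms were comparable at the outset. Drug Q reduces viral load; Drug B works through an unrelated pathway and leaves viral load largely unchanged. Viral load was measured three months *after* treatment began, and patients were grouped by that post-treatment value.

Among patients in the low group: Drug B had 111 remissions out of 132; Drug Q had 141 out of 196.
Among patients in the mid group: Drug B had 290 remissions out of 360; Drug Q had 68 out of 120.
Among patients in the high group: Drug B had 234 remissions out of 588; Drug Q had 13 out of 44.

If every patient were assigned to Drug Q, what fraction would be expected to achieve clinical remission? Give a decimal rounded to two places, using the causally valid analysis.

Because the drug influences viral load, viral load is a post-treatment mediator, not a confounder. Stratifying on it would bias the estimate; the causal effect is the crude pooled difference.
So P(outcome | do(Drug Q)) is just the pooled rate for Drug Q: 222/360 = 0.617.

0.62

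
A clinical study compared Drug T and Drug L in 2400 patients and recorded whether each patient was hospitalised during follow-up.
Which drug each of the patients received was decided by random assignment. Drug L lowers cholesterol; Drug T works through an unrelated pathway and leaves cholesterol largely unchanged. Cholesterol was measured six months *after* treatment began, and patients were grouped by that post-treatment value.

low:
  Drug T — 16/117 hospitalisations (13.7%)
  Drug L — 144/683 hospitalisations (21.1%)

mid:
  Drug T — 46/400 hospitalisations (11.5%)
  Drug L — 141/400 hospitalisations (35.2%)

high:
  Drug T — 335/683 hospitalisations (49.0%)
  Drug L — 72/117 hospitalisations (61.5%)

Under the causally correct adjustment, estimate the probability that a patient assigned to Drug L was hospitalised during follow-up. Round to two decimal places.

The cholesterol-specific comparison favours Drug T throughout, but the pooled figures favour Drug L. The question is whether to condition on cholesterol.
Because the drug influences cholesterol, cholesterol is a post-treatment mediator, not a confounder. Stratifying on it would bias the estimate; the causal effect is the crude pooled difference.
So P(outcome | do(Drug L)) is just the pooled rate for Drug L: 357/1200 = 0.297.

0.30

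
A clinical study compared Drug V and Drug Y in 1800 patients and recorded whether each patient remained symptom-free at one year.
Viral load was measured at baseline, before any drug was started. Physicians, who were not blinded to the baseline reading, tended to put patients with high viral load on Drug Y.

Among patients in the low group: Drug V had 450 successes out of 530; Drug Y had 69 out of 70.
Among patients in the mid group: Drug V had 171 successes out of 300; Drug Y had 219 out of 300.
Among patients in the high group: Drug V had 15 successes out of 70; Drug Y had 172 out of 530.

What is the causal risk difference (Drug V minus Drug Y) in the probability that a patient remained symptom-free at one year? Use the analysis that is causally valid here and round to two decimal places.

Nothing the drug does changes viral load; the imbalance is an allocation artefact. With viral load also predicting the outcome, the pooled figure is confounded, and the within-stratum comparison is the causal one.
Adjusting over the population distribution of viral load: 0.333·(0.849−0.986) + 0.333·(0.570−0.730) + 0.333·(0.214−0.325) = -0.136.

-0.14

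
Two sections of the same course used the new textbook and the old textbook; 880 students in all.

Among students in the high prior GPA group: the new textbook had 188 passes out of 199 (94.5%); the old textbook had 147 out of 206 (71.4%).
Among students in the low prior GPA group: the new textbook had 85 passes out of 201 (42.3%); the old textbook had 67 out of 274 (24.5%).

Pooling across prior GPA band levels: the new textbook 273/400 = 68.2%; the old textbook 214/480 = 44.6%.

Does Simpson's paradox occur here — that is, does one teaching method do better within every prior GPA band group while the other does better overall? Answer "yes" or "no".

Within each prior GPA band level (high prior GPA 94.5% vs 71.4%; low prior GPA 42.3% vs 24.5%), the new textbook has the higher rate every time. Pooled: 68.2% vs 44.6% — the new textbook has the higher rate overall. They agree.

no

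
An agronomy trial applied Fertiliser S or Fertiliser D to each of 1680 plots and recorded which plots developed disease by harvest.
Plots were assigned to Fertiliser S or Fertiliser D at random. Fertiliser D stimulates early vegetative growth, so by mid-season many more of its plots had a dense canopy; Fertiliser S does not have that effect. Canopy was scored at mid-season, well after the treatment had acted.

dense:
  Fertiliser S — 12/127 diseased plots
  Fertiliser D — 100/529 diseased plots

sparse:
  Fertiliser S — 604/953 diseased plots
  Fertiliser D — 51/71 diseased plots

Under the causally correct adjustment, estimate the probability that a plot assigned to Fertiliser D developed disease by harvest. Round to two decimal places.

Mid-season canopy is recorded after the fertiliser and is itself shifted by it — it sits on the causal path from fertiliser to outcome. Conditioning on a mediator would strip out part of the effect we want; the pooled comparison gives the total causal effect.
So P(outcome | do(Fertiliser D)) is just the pooled rate for Fertiliser D: 151/600 = 0.252.

0.25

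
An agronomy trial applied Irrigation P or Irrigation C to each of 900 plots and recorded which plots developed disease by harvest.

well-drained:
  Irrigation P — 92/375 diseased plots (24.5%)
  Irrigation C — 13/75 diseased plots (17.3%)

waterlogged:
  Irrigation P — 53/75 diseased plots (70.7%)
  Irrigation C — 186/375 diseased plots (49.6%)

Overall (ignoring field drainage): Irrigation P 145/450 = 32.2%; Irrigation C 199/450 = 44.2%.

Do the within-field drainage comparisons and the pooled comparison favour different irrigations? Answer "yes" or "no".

Within each field drainage level (well-drained 24.5% vs 17.3%; waterlogged 70.7% vs 49.6%), Irrigation C has the lower rate every time. Pooled: 32.2% vs 44.2% — Irrigation P has the lower rate overall. The two comparisons disagree.

yes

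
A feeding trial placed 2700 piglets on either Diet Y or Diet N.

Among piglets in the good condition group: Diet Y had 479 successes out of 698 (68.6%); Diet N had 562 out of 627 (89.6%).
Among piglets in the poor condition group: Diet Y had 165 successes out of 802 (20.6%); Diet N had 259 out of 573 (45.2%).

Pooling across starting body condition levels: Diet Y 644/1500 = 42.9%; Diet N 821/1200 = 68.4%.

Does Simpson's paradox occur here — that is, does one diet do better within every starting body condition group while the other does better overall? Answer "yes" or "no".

no

Within each starting body condition level (good condition 68.6% vs 89.6%; poor condition 20.6% vs 45.2%), Diet N has the higher rate every time. Pooled: 42.9% vs 68.4% — Diet N has the higher rate overall. They agree.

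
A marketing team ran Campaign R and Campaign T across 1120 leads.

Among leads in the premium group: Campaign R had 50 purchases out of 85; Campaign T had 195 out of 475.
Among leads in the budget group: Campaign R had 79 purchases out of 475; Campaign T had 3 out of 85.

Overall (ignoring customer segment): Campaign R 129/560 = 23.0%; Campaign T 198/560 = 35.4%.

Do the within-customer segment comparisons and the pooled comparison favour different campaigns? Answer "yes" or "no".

yes

Within each customer segment level (premium 58.8% vs 41.1%; budget 16.6% vs 3.5%), Campaign R has the higher rate every time. Pooled: 23.0% vs 35.4% — Campaign T has the higher rate overall. The two comparisons disagree.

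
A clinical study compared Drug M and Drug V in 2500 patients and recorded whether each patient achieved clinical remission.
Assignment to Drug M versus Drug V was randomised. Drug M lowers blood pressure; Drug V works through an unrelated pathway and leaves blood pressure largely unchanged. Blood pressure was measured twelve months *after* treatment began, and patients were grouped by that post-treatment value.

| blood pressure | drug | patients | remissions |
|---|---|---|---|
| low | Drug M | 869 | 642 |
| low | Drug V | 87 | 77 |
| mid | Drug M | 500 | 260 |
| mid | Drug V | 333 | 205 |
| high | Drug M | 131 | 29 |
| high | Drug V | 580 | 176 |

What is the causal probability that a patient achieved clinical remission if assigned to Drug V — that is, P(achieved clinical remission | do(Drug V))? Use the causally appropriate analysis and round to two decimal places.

0.46

Stratifying would compare drugs among patients the drugs themselves sorted into blood pressure groups — a form of selection on an intermediate. The unconditioned pooled rates give the total causal effect.
So P(outcome | do(Drug V)) is just the pooled rate for Drug V: 458/1000 = 0.458.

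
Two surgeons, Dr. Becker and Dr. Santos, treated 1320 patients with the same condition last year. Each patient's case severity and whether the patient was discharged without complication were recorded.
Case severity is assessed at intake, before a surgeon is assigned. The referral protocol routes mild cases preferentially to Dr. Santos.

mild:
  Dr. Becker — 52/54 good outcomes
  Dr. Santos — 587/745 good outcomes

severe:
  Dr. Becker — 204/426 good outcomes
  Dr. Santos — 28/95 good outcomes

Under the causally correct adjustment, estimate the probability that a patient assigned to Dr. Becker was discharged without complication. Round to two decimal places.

0.77

Nothing the surgeon does changes case severity; the imbalance is an allocation artefact. With case severity also predicting the outcome, the pooled figure is confounded, and the within-stratum comparison is the causal one.
Standardising Dr. Becker to the population case severity mix: 0.605·52/54 + 0.395·204/426 = 0.772.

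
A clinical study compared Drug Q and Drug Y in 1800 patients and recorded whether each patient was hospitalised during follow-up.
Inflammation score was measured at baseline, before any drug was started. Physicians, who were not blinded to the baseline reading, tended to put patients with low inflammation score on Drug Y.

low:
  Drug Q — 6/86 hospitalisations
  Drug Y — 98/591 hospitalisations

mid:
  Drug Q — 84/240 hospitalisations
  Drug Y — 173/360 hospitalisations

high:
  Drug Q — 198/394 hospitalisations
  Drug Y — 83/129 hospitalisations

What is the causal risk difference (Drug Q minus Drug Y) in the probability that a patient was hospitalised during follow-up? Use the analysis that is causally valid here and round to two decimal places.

Inflammation score is set before the drug has any effect — it is not caused by the drug — and it independently drives the outcome. That makes it a confounder, so the causal comparison is within inflammation score levels.
Adjusting over the population distribution of inflammation score: 0.376·(0.070−0.166) + 0.333·(0.350−0.481) + 0.291·(0.503−0.643) = -0.121.

-0.12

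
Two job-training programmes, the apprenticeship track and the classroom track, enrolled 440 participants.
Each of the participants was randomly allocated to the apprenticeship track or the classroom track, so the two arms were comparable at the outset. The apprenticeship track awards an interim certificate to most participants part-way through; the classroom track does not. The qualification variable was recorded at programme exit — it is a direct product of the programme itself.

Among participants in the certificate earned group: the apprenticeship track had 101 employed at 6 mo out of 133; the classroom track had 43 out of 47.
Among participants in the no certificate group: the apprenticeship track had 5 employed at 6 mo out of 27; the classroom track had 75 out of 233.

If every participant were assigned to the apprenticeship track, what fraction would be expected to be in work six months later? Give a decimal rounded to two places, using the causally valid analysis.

Because the programme influences qualification attained during the programme, qualification attained during the programme is a post-treatment mediator, not a confounder. Stratifying on it would bias the estimate; the causal effect is the crude pooled difference.
So P(outcome | do(the apprenticeship track)) is just the pooled rate for the apprenticeship track: 106/160 = 0.662.

0.66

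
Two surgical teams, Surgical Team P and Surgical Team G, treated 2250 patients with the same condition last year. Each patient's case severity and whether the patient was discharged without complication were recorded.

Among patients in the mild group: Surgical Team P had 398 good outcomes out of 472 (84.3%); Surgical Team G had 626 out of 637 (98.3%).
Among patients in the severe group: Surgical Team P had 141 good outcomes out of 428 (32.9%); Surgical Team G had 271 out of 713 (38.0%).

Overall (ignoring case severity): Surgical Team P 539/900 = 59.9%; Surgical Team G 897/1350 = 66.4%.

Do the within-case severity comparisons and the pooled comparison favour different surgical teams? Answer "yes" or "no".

Within each case severity level (mild 84.3% vs 98.3%; severe 32.9% vs 38.0%), Surgical Team G has the higher rate every time. Pooled: 59.9% vs 66.4% — Surgical Team G has the higher rate overall. They agree.

no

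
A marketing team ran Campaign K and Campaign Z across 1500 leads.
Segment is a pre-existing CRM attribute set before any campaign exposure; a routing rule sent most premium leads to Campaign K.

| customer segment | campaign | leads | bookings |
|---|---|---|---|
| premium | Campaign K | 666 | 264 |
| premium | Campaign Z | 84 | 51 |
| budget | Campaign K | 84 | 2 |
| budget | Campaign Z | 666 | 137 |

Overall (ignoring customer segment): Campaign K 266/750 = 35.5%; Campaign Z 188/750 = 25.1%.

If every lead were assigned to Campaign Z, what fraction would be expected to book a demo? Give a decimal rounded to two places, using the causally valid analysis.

Customer segment differs across campaigns for reasons unrelated to any effect of the campaign itself, and it separately predicts the outcome — a classic confounder. We must compare within customer segment levels.
Standardising Campaign Z to the population customer segment mix: 0.500·51/84 + 0.500·137/666 = 0.406.

0.41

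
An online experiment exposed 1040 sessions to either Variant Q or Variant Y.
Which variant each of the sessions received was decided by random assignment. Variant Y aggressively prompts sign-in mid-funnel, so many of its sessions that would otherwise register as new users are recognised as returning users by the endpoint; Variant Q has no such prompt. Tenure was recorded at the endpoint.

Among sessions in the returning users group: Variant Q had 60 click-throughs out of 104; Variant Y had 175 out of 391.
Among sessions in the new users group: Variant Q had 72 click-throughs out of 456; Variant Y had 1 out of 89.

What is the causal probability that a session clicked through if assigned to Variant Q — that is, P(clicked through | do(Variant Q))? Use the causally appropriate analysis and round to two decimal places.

0.24

Stratifying would compare variants among sessions the variants themselves sorted into user tenure groups — a form of selection on an intermediate. The unconditioned pooled rates give the total causal effect.
So P(outcome | do(Variant Q)) is just the pooled rate for Variant Q: 132/560 = 0.236.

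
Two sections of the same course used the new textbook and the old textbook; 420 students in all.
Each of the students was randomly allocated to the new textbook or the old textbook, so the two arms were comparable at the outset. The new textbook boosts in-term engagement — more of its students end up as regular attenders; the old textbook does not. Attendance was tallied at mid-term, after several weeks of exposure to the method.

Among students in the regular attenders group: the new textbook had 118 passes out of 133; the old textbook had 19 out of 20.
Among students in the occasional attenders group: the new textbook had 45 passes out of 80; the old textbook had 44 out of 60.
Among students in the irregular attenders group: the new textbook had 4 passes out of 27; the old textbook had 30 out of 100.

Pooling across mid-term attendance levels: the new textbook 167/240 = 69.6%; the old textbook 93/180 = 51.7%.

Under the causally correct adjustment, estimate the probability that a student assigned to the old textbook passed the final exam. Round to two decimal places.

0.52

Mid-term attendance here is a post-treatment variable shaped by the teaching method; conditioning on it would introduce bias rather than remove it. The overall comparison is the causal one.
So P(outcome | do(the old textbook)) is just the pooled rate for the old textbook: 93/180 = 0.517.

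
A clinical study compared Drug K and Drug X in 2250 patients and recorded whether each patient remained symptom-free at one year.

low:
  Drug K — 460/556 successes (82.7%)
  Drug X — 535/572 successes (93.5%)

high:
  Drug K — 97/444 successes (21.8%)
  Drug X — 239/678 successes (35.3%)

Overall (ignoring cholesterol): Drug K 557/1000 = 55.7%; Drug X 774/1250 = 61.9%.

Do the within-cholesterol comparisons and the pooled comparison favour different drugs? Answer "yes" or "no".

no

Within each cholesterol level (low 82.7% vs 93.5%; high 21.8% vs 35.3%), Drug X has the higher rate every time. Pooled: 55.7% vs 61.9% — Drug X has the higher rate overall. They agree.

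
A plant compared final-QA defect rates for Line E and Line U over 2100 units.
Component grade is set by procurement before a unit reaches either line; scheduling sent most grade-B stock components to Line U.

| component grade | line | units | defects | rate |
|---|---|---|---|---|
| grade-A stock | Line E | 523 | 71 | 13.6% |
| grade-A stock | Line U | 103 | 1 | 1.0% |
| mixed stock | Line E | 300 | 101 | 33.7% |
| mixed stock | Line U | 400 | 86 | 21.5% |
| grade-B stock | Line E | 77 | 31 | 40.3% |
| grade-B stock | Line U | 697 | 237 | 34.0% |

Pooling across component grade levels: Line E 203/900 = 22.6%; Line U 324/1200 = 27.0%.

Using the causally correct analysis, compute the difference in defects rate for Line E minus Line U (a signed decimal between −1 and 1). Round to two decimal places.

The imbalance in component grade arose from how units were allocated, not from anything the line did; and component grade independently affects the outcome. The pooled gap is confounded — condition on component grade.
Adjusting over the population distribution of component grade: 0.298·(0.136−0.010) + 0.333·(0.337−0.215) + 0.369·(0.403−0.340) = +0.101.

+0.10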